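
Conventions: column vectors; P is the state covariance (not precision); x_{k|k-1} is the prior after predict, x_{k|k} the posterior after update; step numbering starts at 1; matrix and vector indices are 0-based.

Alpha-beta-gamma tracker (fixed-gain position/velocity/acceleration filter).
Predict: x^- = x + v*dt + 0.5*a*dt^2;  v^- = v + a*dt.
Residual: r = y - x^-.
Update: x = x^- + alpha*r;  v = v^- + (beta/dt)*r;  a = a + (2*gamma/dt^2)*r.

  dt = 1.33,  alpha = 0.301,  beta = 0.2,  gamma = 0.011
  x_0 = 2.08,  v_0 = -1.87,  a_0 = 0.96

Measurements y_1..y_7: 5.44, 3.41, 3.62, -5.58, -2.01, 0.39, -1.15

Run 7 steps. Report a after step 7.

a_post = 0.4975

step 1: x_pred=0.4420  r=4.9980  x^+=1.9464  v^+=0.1584  a^+=1.0222
step 2: x_pred=3.0611  r=0.3489  x^+=3.1661  v^+=1.5703  a^+=1.0265
step 3: x_pred=6.1625  r=-2.5425  x^+=5.3972  v^+=2.5532  a^+=0.9949
step 4: x_pred=9.6730  r=-15.2530  x^+=5.0818  v^+=1.5827  a^+=0.8052
step 5: x_pred=7.8990  r=-9.9090  x^+=4.9164  v^+=1.1636  a^+=0.6819
step 6: x_pred=7.0671  r=-6.6771  x^+=5.0573  v^+=1.0665  a^+=0.5989
step 7: x_pred=7.0054  r=-8.1554  x^+=4.5506  v^+=0.6366  a^+=0.4975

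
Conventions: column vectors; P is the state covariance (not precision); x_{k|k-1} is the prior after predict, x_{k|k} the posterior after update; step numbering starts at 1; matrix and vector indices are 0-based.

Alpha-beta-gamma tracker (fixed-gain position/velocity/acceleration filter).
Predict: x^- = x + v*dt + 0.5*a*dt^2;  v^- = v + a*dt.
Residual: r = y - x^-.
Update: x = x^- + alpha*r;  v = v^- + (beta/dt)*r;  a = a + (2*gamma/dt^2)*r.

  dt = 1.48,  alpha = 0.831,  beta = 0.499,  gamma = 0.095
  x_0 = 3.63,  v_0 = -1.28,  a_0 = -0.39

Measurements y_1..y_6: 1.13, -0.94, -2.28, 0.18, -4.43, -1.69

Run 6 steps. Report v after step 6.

step 1: x_pred=1.3085  r=-0.1785  x^+=1.1602  v^+=-1.9174  a^+=-0.4055
step 2: x_pred=-2.1216  r=1.1816  x^+=-1.1397  v^+=-2.1191  a^+=-0.3030
step 3: x_pred=-4.6078  r=2.3278  x^+=-2.6734  v^+=-1.7827  a^+=-0.1011
step 4: x_pred=-5.4224  r=5.6024  x^+=-0.7668  v^+=-0.0433  a^+=0.3849
step 5: x_pred=-0.4094  r=-4.0206  x^+=-3.7505  v^+=-0.8293  a^+=0.0361
step 6: x_pred=-4.9383  r=3.2483  x^+=-2.2390  v^+=0.3194  a^+=0.3179

v_post = 0.3194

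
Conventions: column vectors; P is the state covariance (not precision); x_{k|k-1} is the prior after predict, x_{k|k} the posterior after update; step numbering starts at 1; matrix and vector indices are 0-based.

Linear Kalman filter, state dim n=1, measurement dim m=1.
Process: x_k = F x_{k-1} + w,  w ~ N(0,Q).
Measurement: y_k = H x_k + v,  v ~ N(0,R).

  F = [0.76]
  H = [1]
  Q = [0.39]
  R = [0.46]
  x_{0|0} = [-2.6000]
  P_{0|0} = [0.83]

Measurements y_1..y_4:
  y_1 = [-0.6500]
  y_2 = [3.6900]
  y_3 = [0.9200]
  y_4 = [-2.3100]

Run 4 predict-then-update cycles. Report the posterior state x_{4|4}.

x_post = [-0.8613]

step 1: x^-=[-1.9760]  P^-=[0.8694]  S=[1.3294]  K=[0.6540]  nu=[1.3260]  x^+=[-1.1088]  P^+=[0.3008]
step 2: x^-=[-0.8427]  P^-=[0.5638]  S=[1.0238]  K=[0.5507]  nu=[4.5327]  x^+=[1.6533]  P^+=[0.2533]
step 3: x^-=[1.2565]  P^-=[0.5363]  S=[0.9963]  K=[0.5383]  nu=[-0.3365]  x^+=[1.0754]  P^+=[0.2476]
step 4: x^-=[0.8173]  P^-=[0.5330]  S=[0.9930]  K=[0.5368]  nu=[-3.1273]  x^+=[-0.8613]  P^+=[0.2469]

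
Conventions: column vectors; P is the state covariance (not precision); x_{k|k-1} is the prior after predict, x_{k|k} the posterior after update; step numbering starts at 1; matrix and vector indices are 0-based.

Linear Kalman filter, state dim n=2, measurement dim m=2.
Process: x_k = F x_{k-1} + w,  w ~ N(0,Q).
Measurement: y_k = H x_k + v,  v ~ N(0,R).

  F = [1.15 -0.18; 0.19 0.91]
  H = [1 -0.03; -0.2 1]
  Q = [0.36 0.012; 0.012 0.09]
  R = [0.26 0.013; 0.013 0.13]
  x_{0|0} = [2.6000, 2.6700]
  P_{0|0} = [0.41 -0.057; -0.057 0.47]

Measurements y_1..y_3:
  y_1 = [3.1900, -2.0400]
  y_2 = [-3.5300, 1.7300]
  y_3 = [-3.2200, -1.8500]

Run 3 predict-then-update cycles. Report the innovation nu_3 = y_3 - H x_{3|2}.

step 1: x^-=[2.5094, 2.9237]  P^-=[0.9411 -0.0331; -0.0331 0.4743]  S=[1.2035 -0.2227; -0.2227 0.6552]  K=[0.7686 -0.0765; 0.1030 0.7690]  nu=[0.7683, -4.4618]  x^+=[3.4412, -0.4285]  P^+=[0.2000 0.0401; 0.0401 0.1093]
step 2: x^-=[4.0345, 0.2639]  P^-=[0.6115 0.0784; 0.0784 0.2016]  S=[0.8670 -0.0365; -0.0365 0.3247]  K=[0.7002 -0.0566; 0.1080 0.5847]  nu=[-7.5566, 2.2730]  x^+=[-1.3855, 0.7767]  P^+=[0.1825 0.0382; 0.0382 0.0851]
step 3: x^-=[-1.7331, 0.4435]  P^-=[0.5882 0.0766; 0.0766 0.1803]  S=[0.8438 -0.0329; -0.0329 0.3031]  K=[0.6921 -0.0600; 0.1061 0.5556]  nu=[-1.4736, -2.6401]  x^+=[-2.5944, -1.1798]  P^+=[0.1803 0.0372; 0.0372 0.0811]

innov = [-1.4736, -2.6401]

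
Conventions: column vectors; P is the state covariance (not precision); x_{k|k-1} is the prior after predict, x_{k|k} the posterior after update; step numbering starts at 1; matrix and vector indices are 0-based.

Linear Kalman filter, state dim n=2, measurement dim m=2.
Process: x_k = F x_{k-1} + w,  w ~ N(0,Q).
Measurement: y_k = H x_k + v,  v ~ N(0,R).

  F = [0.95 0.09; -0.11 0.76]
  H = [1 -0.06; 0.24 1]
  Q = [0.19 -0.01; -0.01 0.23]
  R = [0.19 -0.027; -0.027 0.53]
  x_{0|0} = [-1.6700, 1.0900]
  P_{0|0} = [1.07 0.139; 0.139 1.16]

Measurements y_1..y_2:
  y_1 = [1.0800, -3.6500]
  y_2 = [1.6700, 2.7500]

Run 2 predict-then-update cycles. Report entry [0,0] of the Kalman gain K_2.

step 1: x^-=[-1.4884, 1.0121]  P^-=[1.1888 0.0565; 0.0565 0.8897]  S=[1.3753 0.2606; 0.2606 1.5153]  K=[0.8468 0.0799; -0.1144 0.6158]  nu=[2.6291, -4.3049]  x^+=[0.3939, -1.9396]  P^+=[0.1576 -0.0183; -0.0183 0.3339]
step 2: x^-=[0.1997, -1.5174]  P^-=[0.3318 -0.0167; -0.0167 0.4278]  S=[0.5254 0.0105; 0.0105 0.9689]  K=[0.6324 0.0581; -0.0894 0.4384]  nu=[1.3793, 4.2195]  x^+=[1.3170, 0.2090]  P^+=[0.1177 -0.0145; -0.0145 0.2382]

K[0,0] = 0.6324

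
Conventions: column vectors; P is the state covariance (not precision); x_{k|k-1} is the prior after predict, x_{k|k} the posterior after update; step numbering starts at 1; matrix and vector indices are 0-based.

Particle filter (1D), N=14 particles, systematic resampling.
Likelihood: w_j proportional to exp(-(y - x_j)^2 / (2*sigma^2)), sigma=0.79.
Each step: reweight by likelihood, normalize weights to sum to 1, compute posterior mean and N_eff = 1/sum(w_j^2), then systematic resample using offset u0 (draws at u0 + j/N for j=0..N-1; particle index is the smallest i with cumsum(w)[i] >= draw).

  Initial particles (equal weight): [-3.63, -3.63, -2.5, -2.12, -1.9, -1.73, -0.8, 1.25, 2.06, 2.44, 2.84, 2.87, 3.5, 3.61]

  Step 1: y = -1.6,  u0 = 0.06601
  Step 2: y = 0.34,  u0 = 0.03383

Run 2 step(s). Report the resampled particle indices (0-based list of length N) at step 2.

resampled_idx = [5, 9, 11, 11, 11, 11, 12, 12, 12, 12, 13, 13, 13, 13]

step 1: w=[0.0094, 0.0094, 0.1334, 0.2055, 0.2374, 0.2517, 0.1528, 0.0004, 0.0000, 0.0000, 0.0000, 0.0000, 0.0000, 0.0000]  mean=-1.8456  Neff=4.9193  idx=[2, 2, 3, 3, 3, 4, 4, 4, 5, 5, 5, 6, 6, 6]
step 2: w=[0.0013, 0.0013, 0.0063, 0.0063, 0.0063, 0.0145, 0.0145, 0.0145, 0.0261, 0.0261, 0.0261, 0.2855, 0.2855, 0.2855]  mean=-0.9502  Neff=4.0428  idx=[5, 9, 11, 11, 11, 11, 12, 12, 12, 12, 13, 13, 13, 13]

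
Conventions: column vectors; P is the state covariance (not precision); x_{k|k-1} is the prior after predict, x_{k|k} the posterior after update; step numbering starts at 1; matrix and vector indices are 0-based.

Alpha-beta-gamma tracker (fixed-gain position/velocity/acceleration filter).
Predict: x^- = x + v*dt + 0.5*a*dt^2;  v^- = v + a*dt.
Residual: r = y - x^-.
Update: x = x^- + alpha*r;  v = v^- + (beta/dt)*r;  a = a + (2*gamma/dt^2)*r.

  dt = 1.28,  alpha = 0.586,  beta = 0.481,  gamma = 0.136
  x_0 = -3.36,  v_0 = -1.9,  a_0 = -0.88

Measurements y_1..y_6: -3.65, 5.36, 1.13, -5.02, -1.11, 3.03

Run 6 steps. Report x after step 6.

x_post = 0.3400

step 1: x_pred=-6.5129  r=2.8629  x^+=-4.8352  v^+=-1.9506  a^+=-0.4047
step 2: x_pred=-7.6635  r=13.0235  x^+=-0.0317  v^+=2.4254  a^+=1.7574
step 3: x_pred=4.5124  r=-3.3824  x^+=2.5303  v^+=3.4038  a^+=1.1959
step 4: x_pred=7.8668  r=-12.8868  x^+=0.3151  v^+=0.0919  a^+=-0.9436
step 5: x_pred=-0.3402  r=-0.7698  x^+=-0.7913  v^+=-1.4051  a^+=-1.0714
step 6: x_pred=-3.4675  r=6.4975  x^+=0.3400  v^+=-0.3348  a^+=0.0073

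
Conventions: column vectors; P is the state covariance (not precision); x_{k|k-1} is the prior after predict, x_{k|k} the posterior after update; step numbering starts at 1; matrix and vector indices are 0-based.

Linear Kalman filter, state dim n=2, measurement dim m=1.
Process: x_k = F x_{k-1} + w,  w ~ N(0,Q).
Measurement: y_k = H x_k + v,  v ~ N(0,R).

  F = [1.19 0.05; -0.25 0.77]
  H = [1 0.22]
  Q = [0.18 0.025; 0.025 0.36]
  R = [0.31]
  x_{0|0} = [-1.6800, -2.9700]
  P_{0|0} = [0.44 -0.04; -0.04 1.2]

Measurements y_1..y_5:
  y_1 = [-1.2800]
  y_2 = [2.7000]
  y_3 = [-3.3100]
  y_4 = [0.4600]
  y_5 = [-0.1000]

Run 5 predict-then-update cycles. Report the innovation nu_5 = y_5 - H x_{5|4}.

step 1: x^-=[-2.1477, -1.8669]  P^-=[0.8013 -0.0959; -0.0959 1.1144]  S=[1.1231]  K=[0.6947; 0.1329]  nu=[1.2784]  x^+=[-1.2595, -1.6969]  P^+=[0.2593 -0.1996; -0.1996 1.0945]
step 2: x^-=[-1.5837, -0.9918]  P^-=[0.5261 -0.1904; -0.1904 1.1020]  S=[0.8057]  K=[0.6010; 0.0646]  nu=[4.5019]  x^+=[1.1221, -0.7009]  P^+=[0.2351 -0.2217; -0.2217 1.0986]
step 3: x^-=[1.3002, -0.8202]  P^-=[0.4893 -0.2030; -0.2030 1.1114]  S=[0.7638]  K=[0.5821; 0.0544]  nu=[-4.4298]  x^+=[-1.2786, -1.0610]  P^+=[0.2304 -0.2272; -0.2272 1.1092]
step 4: x^-=[-1.5745, -0.4974]  P^-=[0.4821 -0.2062; -0.2062 1.1195]  S=[0.7555]  K=[0.5780; 0.0531]  nu=[2.1440]  x^+=[-0.3353, -0.3835]  P^+=[0.2296 -0.2294; -0.2294 1.1173]
step 5: x^-=[-0.4182, -0.2115]  P^-=[0.4807 -0.2076; -0.2076 1.1251]  S=[0.7538]  K=[0.5771; 0.0530]  nu=[0.3647]  x^+=[-0.2077, -0.1921]  P^+=[0.2296 -0.2306; -0.2306 1.1230]

innov = [0.3647]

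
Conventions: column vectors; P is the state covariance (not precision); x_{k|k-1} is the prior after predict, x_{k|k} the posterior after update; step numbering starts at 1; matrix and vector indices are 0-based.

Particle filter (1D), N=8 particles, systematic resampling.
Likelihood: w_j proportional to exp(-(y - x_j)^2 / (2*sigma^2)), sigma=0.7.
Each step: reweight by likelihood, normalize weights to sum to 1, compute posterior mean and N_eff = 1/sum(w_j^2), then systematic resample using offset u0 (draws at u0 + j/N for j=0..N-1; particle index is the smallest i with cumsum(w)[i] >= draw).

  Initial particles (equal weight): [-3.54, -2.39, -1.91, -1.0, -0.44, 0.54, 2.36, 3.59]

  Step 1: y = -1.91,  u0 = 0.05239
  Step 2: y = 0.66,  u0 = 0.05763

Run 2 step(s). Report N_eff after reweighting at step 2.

step 1: w=[0.0277, 0.3295, 0.4168, 0.1791, 0.0460, 0.0009, 0.0000, 0.0000]  mean=-1.8806  Neff=3.1517  idx=[1, 1, 1, 2, 2, 2, 3, 3]
step 2: w=[0.0006, 0.0006, 0.0006, 0.0095, 0.0095, 0.0095, 0.4848, 0.4848]  mean=-1.0286  Neff=2.1264  idx=[6, 6, 6, 6, 7, 7, 7, 7]

N_eff = 2.1264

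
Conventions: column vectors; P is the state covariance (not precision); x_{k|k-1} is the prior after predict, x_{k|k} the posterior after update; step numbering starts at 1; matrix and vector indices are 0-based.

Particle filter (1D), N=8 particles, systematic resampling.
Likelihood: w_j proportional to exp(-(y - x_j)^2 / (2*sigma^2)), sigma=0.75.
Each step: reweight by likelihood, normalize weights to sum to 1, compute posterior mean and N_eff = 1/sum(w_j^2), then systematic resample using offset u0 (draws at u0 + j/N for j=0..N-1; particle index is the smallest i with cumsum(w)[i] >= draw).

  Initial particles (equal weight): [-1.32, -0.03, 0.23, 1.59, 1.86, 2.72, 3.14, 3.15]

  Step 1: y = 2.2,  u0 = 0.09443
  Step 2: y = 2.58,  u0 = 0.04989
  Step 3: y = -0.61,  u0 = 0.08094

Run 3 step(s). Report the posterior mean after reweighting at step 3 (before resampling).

post_mean = 1.7042

step 1: w=[0.0000, 0.0036, 0.0095, 0.2141, 0.2689, 0.2344, 0.1359, 0.1336]  mean=2.3278  Neff=4.7726  idx=[3, 3, 4, 4, 5, 5, 6, 7]
step 2: w=[0.0751, 0.0751, 0.1132, 0.1132, 0.1764, 0.1764, 0.1359, 0.1345]  mean=2.4703  Neff=7.3664  idx=[0, 2, 3, 4, 4, 5, 6, 7]
step 3: w=[0.6009, 0.1959, 0.1959, 0.0023, 0.0023, 0.0023, 0.0002, 0.0002]  mean=1.7042  Neff=2.2839  idx=[0, 0, 0, 0, 0, 1, 2, 2]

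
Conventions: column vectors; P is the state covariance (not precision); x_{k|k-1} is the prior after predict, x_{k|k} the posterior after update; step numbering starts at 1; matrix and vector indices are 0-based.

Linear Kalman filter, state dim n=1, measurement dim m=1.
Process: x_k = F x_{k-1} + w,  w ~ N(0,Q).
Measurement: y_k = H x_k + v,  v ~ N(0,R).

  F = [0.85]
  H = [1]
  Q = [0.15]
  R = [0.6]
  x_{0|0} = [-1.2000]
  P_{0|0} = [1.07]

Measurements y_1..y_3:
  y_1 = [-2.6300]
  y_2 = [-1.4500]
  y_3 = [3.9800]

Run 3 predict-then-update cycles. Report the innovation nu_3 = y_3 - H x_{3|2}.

step 1: x^-=[-1.0200]  P^-=[0.9231]  S=[1.5231]  K=[0.6061]  nu=[-1.6100]  x^+=[-1.9958]  P^+=[0.3636]
step 2: x^-=[-1.6964]  P^-=[0.4127]  S=[1.0127]  K=[0.4075]  nu=[0.2464]  x^+=[-1.5960]  P^+=[0.2445]
step 3: x^-=[-1.3566]  P^-=[0.3267]  S=[0.9267]  K=[0.3525]  nu=[5.3366]  x^+=[0.5247]  P^+=[0.2115]

innov = [5.3366]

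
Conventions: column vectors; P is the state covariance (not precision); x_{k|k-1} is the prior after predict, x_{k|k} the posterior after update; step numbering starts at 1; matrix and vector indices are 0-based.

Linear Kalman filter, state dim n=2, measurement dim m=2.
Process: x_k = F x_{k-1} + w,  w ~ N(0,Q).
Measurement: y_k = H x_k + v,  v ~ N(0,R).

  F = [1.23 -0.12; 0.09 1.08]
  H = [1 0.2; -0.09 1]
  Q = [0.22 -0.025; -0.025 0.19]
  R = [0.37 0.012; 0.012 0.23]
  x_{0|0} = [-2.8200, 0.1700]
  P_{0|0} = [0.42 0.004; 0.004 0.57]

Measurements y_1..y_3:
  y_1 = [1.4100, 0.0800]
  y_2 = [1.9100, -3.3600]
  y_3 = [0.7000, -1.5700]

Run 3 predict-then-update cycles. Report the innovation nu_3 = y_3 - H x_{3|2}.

step 1: x^-=[-3.4890, -0.0702]  P^-=[0.8624 -0.0471; -0.0471 0.8590]  S=[1.2480 0.0599; 0.0599 1.1045]  K=[0.6908 -0.1504; 0.0626 0.7782]  nu=[4.9130, -0.1638]  x^+=[-0.0707, 0.1096]  P^+=[0.2545 -0.0034; -0.0034 0.1794]
step 2: x^-=[-0.1001, 0.1121]  P^-=[0.6086 -0.0246; -0.0246 0.4007]  S=[0.9848 0.0132; 0.0132 0.6400]  K=[0.6148 -0.1367; 0.0480 0.6285]  nu=[1.9877, -3.4811]  x^+=[1.5978, -1.9804]  P^+=[0.2266 -0.0037; -0.0037 0.1448]
step 3: x^-=[2.2029, -1.9951]  P^-=[0.5660 -0.0235; -0.0235 0.3600]  S=[0.9410 0.0100; 0.0100 0.5988]  K=[0.5979 -0.1343; 0.0451 0.6040]  nu=[-1.1039, 0.6233]  x^+=[1.4592, -1.6684]  P^+=[0.2204 -0.0039; -0.0039 0.1391]

innov = [-1.1039, 0.6233]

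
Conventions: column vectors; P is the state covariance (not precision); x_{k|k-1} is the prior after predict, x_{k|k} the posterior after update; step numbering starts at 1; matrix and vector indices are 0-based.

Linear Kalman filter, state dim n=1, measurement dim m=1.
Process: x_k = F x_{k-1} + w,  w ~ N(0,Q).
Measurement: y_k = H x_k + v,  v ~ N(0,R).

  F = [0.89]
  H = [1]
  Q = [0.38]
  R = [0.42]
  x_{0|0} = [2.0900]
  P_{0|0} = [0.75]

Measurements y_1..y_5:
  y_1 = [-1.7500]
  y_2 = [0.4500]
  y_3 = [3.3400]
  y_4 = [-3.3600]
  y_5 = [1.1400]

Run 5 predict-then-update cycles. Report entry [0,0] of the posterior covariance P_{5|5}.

step 1: x^-=[1.8601]  P^-=[0.9741]  S=[1.3941]  K=[0.6987]  nu=[-3.6101]  x^+=[-0.6624]  P^+=[0.2935]
step 2: x^-=[-0.5895]  P^-=[0.6125]  S=[1.0325]  K=[0.5932]  nu=[1.0395]  x^+=[0.0271]  P^+=[0.2491]
step 3: x^-=[0.0241]  P^-=[0.5773]  S=[0.9973]  K=[0.5789]  nu=[3.3159]  x^+=[1.9436]  P^+=[0.2431]
step 4: x^-=[1.7298]  P^-=[0.5726]  S=[0.9926]  K=[0.5769]  nu=[-5.0898]  x^+=[-1.2063]  P^+=[0.2423]
step 5: x^-=[-1.0736]  P^-=[0.5719]  S=[0.9919]  K=[0.5766]  nu=[2.2136]  x^+=[0.2027]  P^+=[0.2422]

P_post[0,0] = 0.2422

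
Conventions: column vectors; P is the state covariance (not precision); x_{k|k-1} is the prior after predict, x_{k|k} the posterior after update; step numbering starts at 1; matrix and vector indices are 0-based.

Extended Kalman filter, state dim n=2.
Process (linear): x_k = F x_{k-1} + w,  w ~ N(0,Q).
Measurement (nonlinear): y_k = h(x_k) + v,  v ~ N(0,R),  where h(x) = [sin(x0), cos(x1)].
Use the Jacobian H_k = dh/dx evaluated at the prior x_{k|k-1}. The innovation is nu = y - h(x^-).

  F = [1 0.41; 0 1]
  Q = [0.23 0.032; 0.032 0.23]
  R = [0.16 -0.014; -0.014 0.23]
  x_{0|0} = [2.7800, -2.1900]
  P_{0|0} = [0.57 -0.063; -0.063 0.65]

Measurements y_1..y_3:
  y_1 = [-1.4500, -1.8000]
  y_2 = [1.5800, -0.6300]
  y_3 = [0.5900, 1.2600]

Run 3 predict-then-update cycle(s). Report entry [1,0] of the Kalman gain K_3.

K[1,0] = 0.3009

step 1: x^-=[1.8821, -2.1900]  P^-=[0.8576 0.2355; 0.2355 0.8800]  H_jac=[-0.3063 0.0000; 0.0000 0.8143]  S=[0.2405 -0.0727; -0.0727 0.8136]  K=[-1.0495 0.1419; -0.0345 0.8778]  nu=[-2.4019, -1.2196]  x^+=[4.2299, -3.1778]  P^+=[0.5547 0.0581; 0.0581 0.2485]
step 2: x^-=[2.9270, -3.1778]  P^-=[0.8741 0.1920; 0.1920 0.4785]  H_jac=[-0.9771 0.0000; 0.0000 -0.0362]  S=[0.9945 -0.0072; -0.0072 0.2306]  K=[-0.8592 -0.0570; -0.1892 -0.0809]  nu=[1.3671, 0.3693]  x^+=[1.7313, -3.4663]  P^+=[0.1399 0.0298; 0.0298 0.4416]
step 3: x^-=[0.3102, -3.4663]  P^-=[0.4686 0.2429; 0.2429 0.6716]  H_jac=[0.9523 0.0000; 0.0000 -0.3191]  S=[0.5849 -0.0878; -0.0878 0.2984]  K=[0.7573 -0.0369; 0.3009 -0.6296]  nu=[0.2848, 2.2077]  x^+=[0.4444, -4.7707]  P^+=[0.1278 0.0598; 0.0598 0.4671]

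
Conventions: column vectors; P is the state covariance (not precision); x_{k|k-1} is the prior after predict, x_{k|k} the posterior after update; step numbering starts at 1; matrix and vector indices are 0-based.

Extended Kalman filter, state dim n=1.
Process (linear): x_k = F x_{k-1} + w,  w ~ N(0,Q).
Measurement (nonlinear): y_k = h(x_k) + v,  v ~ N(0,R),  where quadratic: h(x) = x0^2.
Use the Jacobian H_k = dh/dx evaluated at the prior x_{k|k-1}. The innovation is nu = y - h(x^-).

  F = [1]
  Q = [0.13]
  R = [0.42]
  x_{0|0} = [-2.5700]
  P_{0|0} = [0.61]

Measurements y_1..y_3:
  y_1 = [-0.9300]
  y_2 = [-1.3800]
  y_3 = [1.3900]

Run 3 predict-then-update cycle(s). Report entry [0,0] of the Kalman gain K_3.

K[0,0] = -0.2643

step 1: x^-=[-2.5700]  P^-=[0.7400]  H_jac=[-5.1400]  S=[19.9705]  K=[-0.1905]  nu=[-7.5349]  x^+=[-1.1349]  P^+=[0.0156]
step 2: x^-=[-1.1349]  P^-=[0.1456]  H_jac=[-2.2698]  S=[1.1699]  K=[-0.2824]  nu=[-2.6680]  x^+=[-0.3814]  P^+=[0.0523]
step 3: x^-=[-0.3814]  P^-=[0.1823]  H_jac=[-0.7629]  S=[0.5261]  K=[-0.2643]  nu=[1.2445]  x^+=[-0.7104]  P^+=[0.1455]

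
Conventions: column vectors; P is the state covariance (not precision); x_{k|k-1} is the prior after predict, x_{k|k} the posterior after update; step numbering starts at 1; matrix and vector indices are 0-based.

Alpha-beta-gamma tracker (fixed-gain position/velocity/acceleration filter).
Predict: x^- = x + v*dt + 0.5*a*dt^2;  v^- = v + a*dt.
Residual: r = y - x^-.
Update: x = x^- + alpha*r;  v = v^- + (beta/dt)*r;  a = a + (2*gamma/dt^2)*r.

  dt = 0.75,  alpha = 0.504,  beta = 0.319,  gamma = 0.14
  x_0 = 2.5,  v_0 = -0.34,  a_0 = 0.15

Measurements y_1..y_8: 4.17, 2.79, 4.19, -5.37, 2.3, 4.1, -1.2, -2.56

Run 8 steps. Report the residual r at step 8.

resid = -1.8678

step 1: x_pred=2.2872  r=1.8828  x^+=3.2361  v^+=0.5733  a^+=1.0872
step 2: x_pred=3.9719  r=-1.1819  x^+=3.3762  v^+=0.8860  a^+=0.4989
step 3: x_pred=4.1811  r=0.0089  x^+=4.1856  v^+=1.2640  a^+=0.5033
step 4: x_pred=5.2751  r=-10.6451  x^+=-0.0900  v^+=-2.8862  a^+=-4.7956
step 5: x_pred=-3.6034  r=5.9034  x^+=-0.6281  v^+=-3.9720  a^+=-1.8570
step 6: x_pred=-4.1293  r=8.2293  x^+=0.0182  v^+=-1.8645  a^+=2.2394
step 7: x_pred=-0.7503  r=-0.4497  x^+=-0.9769  v^+=-0.3762  a^+=2.0156
step 8: x_pred=-0.6922  r=-1.8678  x^+=-1.6336  v^+=0.3410  a^+=1.0858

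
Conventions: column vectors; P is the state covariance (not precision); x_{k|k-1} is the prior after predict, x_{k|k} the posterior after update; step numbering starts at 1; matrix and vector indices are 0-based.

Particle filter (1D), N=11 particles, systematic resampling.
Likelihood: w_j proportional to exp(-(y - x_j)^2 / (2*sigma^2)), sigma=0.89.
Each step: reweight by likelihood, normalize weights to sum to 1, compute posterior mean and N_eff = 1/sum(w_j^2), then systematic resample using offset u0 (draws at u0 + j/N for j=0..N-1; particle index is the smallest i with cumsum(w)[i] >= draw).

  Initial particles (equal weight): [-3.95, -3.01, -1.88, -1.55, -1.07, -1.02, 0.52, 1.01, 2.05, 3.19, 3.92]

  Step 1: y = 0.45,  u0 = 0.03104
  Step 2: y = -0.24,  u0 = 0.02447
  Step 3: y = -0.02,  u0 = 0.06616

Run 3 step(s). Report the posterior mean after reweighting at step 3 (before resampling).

post_mean = 0.1756

step 1: w=[0.0000, 0.0002, 0.0124, 0.0305, 0.0886, 0.0973, 0.3795, 0.3123, 0.0756, 0.0033, 0.0002]  mean=0.4142  Neff=3.7630  idx=[3, 4, 5, 6, 6, 6, 6, 7, 7, 7, 8]
step 2: w=[0.0604, 0.1156, 0.1216, 0.1240, 0.1240, 0.1240, 0.1240, 0.0666, 0.0666, 0.0666, 0.0065]  mean=0.1317  Neff=9.3749  idx=[0, 1, 2, 2, 3, 4, 5, 5, 6, 7, 9]
step 3: w=[0.0327, 0.0715, 0.0763, 0.0763, 0.1193, 0.1193, 0.1193, 0.1193, 0.1193, 0.0734, 0.0734]  mean=0.1756  Neff=10.0261  idx=[1, 2, 3, 4, 5, 6, 6, 7, 8, 9, 10]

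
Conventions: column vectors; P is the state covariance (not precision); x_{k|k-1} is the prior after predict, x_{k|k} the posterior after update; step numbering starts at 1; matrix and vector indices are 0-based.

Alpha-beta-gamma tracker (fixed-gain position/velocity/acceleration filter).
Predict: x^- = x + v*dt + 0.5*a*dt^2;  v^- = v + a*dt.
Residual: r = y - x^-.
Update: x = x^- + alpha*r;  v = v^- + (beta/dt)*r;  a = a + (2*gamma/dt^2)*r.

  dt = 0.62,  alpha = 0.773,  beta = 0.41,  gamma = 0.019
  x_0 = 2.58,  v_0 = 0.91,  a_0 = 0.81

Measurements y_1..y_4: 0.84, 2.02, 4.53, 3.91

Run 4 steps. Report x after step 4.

x_post = 4.3129

step 1: x_pred=3.2999  r=-2.4599  x^+=1.3984  v^+=-0.2145  a^+=0.5668
step 2: x_pred=1.3743  r=0.6457  x^+=1.8734  v^+=0.5639  a^+=0.6307
step 3: x_pred=2.3443  r=2.1857  x^+=4.0338  v^+=2.4003  a^+=0.8467
step 4: x_pred=5.6848  r=-1.7748  x^+=4.3129  v^+=1.7516  a^+=0.6713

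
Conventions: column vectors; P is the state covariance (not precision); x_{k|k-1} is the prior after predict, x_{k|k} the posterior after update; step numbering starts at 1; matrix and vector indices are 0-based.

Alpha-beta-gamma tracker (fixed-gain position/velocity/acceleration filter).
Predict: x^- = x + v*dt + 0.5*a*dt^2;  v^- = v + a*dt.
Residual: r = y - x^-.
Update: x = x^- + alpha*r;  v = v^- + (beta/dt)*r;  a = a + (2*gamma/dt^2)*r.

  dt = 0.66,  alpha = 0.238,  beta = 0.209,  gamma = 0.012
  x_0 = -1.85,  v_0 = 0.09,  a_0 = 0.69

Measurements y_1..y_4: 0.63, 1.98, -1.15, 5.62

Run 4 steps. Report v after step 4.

step 1: x_pred=-1.6403  r=2.2703  x^+=-1.1000  v^+=1.2643  a^+=0.8151
step 2: x_pred=-0.0880  r=2.0680  x^+=0.4042  v^+=2.4572  a^+=0.9290
step 3: x_pred=2.2283  r=-3.3783  x^+=1.4242  v^+=2.0005  a^+=0.7429
step 4: x_pred=2.9064  r=2.7136  x^+=3.5522  v^+=3.3502  a^+=0.8924

v_post = 3.3502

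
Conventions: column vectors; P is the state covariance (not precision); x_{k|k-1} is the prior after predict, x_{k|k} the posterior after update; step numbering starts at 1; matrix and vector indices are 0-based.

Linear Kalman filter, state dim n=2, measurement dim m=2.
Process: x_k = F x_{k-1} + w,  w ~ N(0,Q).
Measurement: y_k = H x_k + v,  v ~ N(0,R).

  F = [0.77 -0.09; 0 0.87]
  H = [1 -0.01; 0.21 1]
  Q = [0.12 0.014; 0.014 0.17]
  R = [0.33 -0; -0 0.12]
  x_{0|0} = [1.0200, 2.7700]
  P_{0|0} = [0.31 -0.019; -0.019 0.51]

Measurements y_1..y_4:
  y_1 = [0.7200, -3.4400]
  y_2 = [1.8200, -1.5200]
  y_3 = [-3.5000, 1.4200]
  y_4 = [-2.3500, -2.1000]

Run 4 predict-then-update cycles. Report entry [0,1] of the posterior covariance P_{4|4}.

P_post[0,1] = -0.0175

step 1: x^-=[0.5361, 2.4099]  P^-=[0.3106 -0.0387; -0.0387 0.5560]  S=[0.6414 0.0211; 0.0211 0.6735]  K=[0.4840 0.0243; -0.0958 0.8165]  nu=[0.2080, -5.9625]  x^+=[0.4920, -2.4786]  P^+=[0.1594 -0.0306; -0.0306 0.1044]
step 2: x^-=[0.6019, -2.1564]  P^-=[0.2196 -0.0146; -0.0146 0.2490]  S=[0.5499 0.0290; 0.0290 0.3726]  K=[0.3968 0.0536; -0.0663 0.6653]  nu=[1.1965, 0.5100]  x^+=[1.1040, -1.8964]  P^+=[0.1307 -0.0210; -0.0210 0.0843]
step 3: x^-=[1.0207, -1.6498]  P^-=[0.2011 -0.0067; -0.0067 0.2338]  S=[0.5313 0.0332; 0.0332 0.3598]  K=[0.3747 0.0642; -0.0577 0.6511]  nu=[-4.5372, 2.8555]  x^+=[-0.4958, 0.4711]  P^+=[0.1235 -0.0182; -0.0182 0.0820]
step 4: x^-=[-0.4242, 0.4099]  P^-=[0.1964 -0.0046; -0.0046 0.2320]  S=[0.5265 0.0343; 0.0343 0.3588]  K=[0.3687 0.0668; -0.0555 0.6494]  nu=[-1.9217, -2.4208]  x^+=[-1.2945, -1.0555]  P^+=[0.1215 -0.0175; -0.0175 0.0816]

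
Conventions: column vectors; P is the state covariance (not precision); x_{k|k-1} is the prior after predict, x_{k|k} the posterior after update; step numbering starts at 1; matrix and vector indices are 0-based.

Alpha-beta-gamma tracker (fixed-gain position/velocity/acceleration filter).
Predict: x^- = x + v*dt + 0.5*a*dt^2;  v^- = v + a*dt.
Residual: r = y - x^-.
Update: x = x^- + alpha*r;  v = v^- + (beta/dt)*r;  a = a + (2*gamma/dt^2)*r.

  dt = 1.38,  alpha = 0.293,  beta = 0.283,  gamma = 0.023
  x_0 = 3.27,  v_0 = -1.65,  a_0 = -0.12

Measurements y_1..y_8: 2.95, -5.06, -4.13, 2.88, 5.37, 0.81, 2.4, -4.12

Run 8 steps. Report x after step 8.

x_post = 4.4798

step 1: x_pred=0.8787  r=2.0713  x^+=1.4856  v^+=-1.3908  a^+=-0.0700
step 2: x_pred=-0.5004  r=-4.5596  x^+=-1.8363  v^+=-2.4225  a^+=-0.1801
step 3: x_pred=-5.3508  r=1.2208  x^+=-4.9931  v^+=-2.4206  a^+=-0.1506
step 4: x_pred=-8.4770  r=11.3570  x^+=-5.1494  v^+=-0.2995  a^+=0.1237
step 5: x_pred=-5.4449  r=10.8149  x^+=-2.2761  v^+=2.0891  a^+=0.3849
step 6: x_pred=0.9733  r=-0.1633  x^+=0.9255  v^+=2.5868  a^+=0.3810
step 7: x_pred=4.8580  r=-2.4580  x^+=4.1378  v^+=2.6085  a^+=0.3216
step 8: x_pred=8.0438  r=-12.1638  x^+=4.4798  v^+=0.5579  a^+=0.0278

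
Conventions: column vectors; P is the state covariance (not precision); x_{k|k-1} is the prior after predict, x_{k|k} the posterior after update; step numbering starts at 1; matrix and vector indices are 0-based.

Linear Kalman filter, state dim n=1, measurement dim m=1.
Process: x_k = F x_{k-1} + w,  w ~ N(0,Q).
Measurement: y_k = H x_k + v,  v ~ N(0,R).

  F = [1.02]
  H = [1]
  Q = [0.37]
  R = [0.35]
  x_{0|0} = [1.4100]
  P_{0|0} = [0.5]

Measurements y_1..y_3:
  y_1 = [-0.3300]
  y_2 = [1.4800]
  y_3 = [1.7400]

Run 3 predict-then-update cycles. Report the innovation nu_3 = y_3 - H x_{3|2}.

innov = [0.7061]

step 1: x^-=[1.4382]  P^-=[0.8902]  S=[1.2402]  K=[0.7178]  nu=[-1.7682]  x^+=[0.1690]  P^+=[0.2512]
step 2: x^-=[0.1724]  P^-=[0.6314]  S=[0.9814]  K=[0.6434]  nu=[1.3076]  x^+=[1.0137]  P^+=[0.2252]
step 3: x^-=[1.0339]  P^-=[0.6043]  S=[0.9543]  K=[0.6332]  nu=[0.7061]  x^+=[1.4810]  P^+=[0.2216]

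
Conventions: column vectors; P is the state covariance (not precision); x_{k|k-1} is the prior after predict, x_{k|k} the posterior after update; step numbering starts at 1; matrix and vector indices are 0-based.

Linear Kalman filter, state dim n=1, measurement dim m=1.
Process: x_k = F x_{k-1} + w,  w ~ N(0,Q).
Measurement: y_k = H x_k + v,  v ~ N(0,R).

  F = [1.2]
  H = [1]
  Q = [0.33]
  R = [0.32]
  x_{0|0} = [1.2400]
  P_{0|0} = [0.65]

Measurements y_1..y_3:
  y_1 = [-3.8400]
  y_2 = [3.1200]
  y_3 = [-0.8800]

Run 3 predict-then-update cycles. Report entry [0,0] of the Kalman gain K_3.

step 1: x^-=[1.4880]  P^-=[1.2660]  S=[1.5860]  K=[0.7982]  nu=[-5.3280]  x^+=[-2.7650]  P^+=[0.2554]
step 2: x^-=[-3.3180]  P^-=[0.6978]  S=[1.0178]  K=[0.6856]  nu=[6.4380]  x^+=[1.0959]  P^+=[0.2194]
step 3: x^-=[1.3151]  P^-=[0.6459]  S=[0.9659]  K=[0.6687]  nu=[-2.1951]  x^+=[-0.1528]  P^+=[0.2140]

K[0,0] = 0.6687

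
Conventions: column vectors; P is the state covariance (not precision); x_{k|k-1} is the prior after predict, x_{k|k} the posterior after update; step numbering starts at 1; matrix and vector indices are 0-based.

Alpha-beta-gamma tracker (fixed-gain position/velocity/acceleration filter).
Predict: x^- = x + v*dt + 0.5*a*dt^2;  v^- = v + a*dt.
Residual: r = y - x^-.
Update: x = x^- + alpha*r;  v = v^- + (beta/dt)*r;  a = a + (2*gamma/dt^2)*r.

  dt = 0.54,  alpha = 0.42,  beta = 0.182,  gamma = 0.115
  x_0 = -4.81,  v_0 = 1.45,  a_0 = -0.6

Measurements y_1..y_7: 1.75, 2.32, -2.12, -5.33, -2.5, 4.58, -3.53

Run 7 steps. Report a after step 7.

a_post = -3.6295

step 1: x_pred=-4.1145  r=5.8645  x^+=-1.6514  v^+=3.1025  a^+=4.0256
step 2: x_pred=0.6109  r=1.7091  x^+=1.3287  v^+=5.8524  a^+=5.3737
step 3: x_pred=5.2725  r=-7.3925  x^+=2.1677  v^+=6.2626  a^+=-0.4572
step 4: x_pred=5.4828  r=-10.8128  x^+=0.9414  v^+=2.3714  a^+=-8.9858
step 5: x_pred=0.9119  r=-3.4119  x^+=-0.5211  v^+=-3.6308  a^+=-11.6769
step 6: x_pred=-4.1843  r=8.7643  x^+=-0.5033  v^+=-6.9825  a^+=-4.7641
step 7: x_pred=-4.9684  r=1.4384  x^+=-4.3643  v^+=-9.0703  a^+=-3.6295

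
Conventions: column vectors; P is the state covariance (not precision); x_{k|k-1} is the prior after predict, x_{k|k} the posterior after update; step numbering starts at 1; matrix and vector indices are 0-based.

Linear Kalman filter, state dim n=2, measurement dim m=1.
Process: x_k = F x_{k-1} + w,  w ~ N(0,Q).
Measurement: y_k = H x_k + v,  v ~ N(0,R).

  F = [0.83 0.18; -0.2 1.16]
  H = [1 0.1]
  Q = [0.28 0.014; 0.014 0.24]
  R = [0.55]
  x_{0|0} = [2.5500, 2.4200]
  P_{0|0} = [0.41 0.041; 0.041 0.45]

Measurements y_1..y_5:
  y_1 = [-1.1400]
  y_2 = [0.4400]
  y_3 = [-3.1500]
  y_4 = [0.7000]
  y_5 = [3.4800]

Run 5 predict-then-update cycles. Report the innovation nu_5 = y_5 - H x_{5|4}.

innov = [3.1765]

step 1: x^-=[2.5521, 2.2972]  P^-=[0.5893 0.0779; 0.0779 0.8429]  S=[1.1633]  K=[0.5133; 0.1394]  nu=[-3.9218]  x^+=[0.5392, 1.7504]  P^+=[0.2828 -0.0053; -0.0053 0.8203]
step 2: x^-=[0.7626, 1.9226]  P^-=[0.4998 0.1334; 0.1334 1.3576]  S=[1.0901]  K=[0.4708; 0.2469]  nu=[-0.5149]  x^+=[0.5202, 1.7955]  P^+=[0.2582 0.0067; 0.0067 1.2911]
step 3: x^-=[0.7550, 1.9788]  P^-=[0.5017 0.2469; 0.2469 1.9846]  S=[1.1210]  K=[0.4696; 0.3973]  nu=[-4.1029]  x^+=[-1.1718, 0.3487]  P^+=[0.2545 0.0378; 0.0378 1.8076]
step 4: x^-=[-0.9098, 0.6388]  P^-=[0.5252 0.3842; 0.3842 2.6650]  S=[1.1787]  K=[0.4782; 0.5520]  nu=[1.5459]  x^+=[-0.1706, 1.4923]  P^+=[0.2557 0.0730; 0.0730 2.3058]
step 5: x^-=[0.1270, 1.7651]  P^-=[0.5527 0.5207; 0.5207 3.3190]  S=[1.2400]  K=[0.4877; 0.6876]  nu=[3.1765]  x^+=[1.6762, 3.9492]  P^+=[0.2577 0.1049; 0.1049 2.7328]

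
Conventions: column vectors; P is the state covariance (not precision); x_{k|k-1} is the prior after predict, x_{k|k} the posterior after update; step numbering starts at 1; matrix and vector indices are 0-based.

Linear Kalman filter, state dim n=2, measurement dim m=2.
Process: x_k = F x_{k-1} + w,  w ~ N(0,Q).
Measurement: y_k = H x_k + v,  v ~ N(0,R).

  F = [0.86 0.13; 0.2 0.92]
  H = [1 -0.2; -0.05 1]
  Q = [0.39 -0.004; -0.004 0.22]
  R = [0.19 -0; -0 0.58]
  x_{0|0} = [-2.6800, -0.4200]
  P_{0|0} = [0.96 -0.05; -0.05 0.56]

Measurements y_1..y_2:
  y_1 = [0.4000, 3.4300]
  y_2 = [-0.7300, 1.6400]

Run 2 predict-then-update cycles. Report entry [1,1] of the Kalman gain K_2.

step 1: x^-=[-2.3594, -0.9224]  P^-=[1.0983 0.1872; 0.1872 0.7140]  S=[1.2420 -0.0086; -0.0086 1.2780]  K=[0.8549 0.1093; 0.0396 0.5516]  nu=[2.5749, 4.2344]  x^+=[0.3048, 1.5153]  P^+=[0.1769 0.0722; 0.0722 0.3235]
step 2: x^-=[0.4591, 1.4551]  P^-=[0.5424 0.1241; 0.1241 0.5275]  S=[0.7039 -0.0072; -0.0072 1.0964]  K=[0.7363 0.0933; 0.0314 0.4757]  nu=[-0.8981, 0.2079]  x^+=[-0.1828, 1.5258]  P^+=[0.1523 0.0618; 0.0618 0.2790]

K[1,1] = 0.4757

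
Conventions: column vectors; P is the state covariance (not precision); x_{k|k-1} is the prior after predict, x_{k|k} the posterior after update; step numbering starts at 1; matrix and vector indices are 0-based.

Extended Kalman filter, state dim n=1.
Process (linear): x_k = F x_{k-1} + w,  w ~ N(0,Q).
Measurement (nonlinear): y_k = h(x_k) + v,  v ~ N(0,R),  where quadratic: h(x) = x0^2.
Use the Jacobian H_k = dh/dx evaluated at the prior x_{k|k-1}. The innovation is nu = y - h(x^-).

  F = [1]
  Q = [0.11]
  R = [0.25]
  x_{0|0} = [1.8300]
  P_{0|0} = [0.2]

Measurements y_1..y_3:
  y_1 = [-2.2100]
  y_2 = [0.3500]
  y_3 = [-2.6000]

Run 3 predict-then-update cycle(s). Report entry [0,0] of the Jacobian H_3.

step 1: x^-=[1.8300]  P^-=[0.3100]  H_jac=[3.6600]  S=[4.4026]  K=[0.2577]  nu=[-5.5589]  x^+=[0.3974]  P^+=[0.0176]
step 2: x^-=[0.3974]  P^-=[0.1276]  H_jac=[0.7948]  S=[0.3306]  K=[0.3068]  nu=[0.1921]  x^+=[0.4563]  P^+=[0.0965]
step 3: x^-=[0.4563]  P^-=[0.2065]  H_jac=[0.9127]  S=[0.4220]  K=[0.4466]  nu=[-2.8082]  x^+=[-0.7978]  P^+=[0.1223]

H_jac[0,0] = 0.9127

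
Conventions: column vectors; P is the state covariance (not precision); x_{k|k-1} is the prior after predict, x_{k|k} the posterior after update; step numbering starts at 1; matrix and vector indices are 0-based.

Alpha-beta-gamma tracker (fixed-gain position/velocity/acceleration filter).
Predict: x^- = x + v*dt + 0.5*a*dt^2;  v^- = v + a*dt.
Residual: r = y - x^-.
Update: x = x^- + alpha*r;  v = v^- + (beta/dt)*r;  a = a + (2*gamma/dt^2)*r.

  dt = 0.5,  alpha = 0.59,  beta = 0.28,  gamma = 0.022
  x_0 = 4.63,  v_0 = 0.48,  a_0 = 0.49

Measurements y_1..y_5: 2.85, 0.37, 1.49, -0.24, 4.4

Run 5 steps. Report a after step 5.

a_post = 0.6559

step 1: x_pred=4.9313  r=-2.0813  x^+=3.7033  v^+=-0.4405  a^+=0.1237
step 2: x_pred=3.4985  r=-3.1285  x^+=1.6527  v^+=-2.1306  a^+=-0.4269
step 3: x_pred=0.5340  r=0.9560  x^+=1.0980  v^+=-1.8087  a^+=-0.2587
step 4: x_pred=0.1613  r=-0.4013  x^+=-0.0754  v^+=-2.1628  a^+=-0.3293
step 5: x_pred=-1.1980  r=5.5980  x^+=2.1048  v^+=0.8074  a^+=0.6559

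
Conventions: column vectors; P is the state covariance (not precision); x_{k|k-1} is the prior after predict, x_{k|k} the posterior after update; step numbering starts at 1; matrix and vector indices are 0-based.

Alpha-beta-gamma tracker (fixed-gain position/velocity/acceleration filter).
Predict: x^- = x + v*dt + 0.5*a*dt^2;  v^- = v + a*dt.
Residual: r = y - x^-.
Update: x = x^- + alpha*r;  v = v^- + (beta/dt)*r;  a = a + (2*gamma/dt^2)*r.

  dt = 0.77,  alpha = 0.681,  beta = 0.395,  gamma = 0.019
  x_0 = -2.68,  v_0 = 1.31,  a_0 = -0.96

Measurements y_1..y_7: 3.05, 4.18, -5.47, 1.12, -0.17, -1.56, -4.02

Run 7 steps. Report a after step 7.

a_post = -0.8639

step 1: x_pred=-1.9559  r=5.0059  x^+=1.4531  v^+=3.1388  a^+=-0.6392
step 2: x_pred=3.6805  r=0.4995  x^+=4.0207  v^+=2.9028  a^+=-0.6071
step 3: x_pred=6.0759  r=-11.5459  x^+=-1.7869  v^+=-3.4875  a^+=-1.3471
step 4: x_pred=-4.8716  r=5.9916  x^+=-0.7913  v^+=-1.4512  a^+=-0.9631
step 5: x_pred=-2.1943  r=2.0243  x^+=-0.8157  v^+=-1.1544  a^+=-0.8334
step 6: x_pred=-1.9517  r=0.3917  x^+=-1.6849  v^+=-1.5952  a^+=-0.8083
step 7: x_pred=-3.1528  r=-0.8672  x^+=-3.7434  v^+=-2.6624  a^+=-0.8639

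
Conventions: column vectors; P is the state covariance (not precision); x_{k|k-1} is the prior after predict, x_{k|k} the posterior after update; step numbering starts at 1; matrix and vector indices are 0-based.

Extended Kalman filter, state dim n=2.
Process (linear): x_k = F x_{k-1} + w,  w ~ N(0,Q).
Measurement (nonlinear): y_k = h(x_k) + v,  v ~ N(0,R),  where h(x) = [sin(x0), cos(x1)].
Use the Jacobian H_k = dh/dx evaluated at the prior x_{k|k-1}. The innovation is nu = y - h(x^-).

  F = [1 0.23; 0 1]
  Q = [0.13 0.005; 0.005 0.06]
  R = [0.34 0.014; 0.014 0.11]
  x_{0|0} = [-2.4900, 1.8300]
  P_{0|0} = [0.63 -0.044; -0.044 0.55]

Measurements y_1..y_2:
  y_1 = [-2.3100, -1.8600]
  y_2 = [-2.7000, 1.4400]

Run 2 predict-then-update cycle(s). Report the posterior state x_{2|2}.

step 1: x^-=[-2.0691, 1.8300]  P^-=[0.7689 0.0875; 0.0875 0.6100]  H_jac=[-0.4779 0.0000; 0.0000 -0.9666]  S=[0.5156 0.0544; 0.0544 0.6799]  K=[-0.7055 -0.0679; 0.0105 -0.8680]  nu=[-1.4316, -1.6037]  x^+=[-0.9502, 3.2070]  P^+=[0.5039 0.0179; 0.0179 0.0986]
step 2: x^-=[-0.2126, 3.2070]  P^-=[0.6473 0.0456; 0.0456 0.1586]  H_jac=[0.9775 0.0000; 0.0000 0.0654]  S=[0.9585 0.0169; 0.0169 0.1107]  K=[0.6615 -0.0741; 0.0450 0.0868]  nu=[-2.4890, 2.4379]  x^+=[-2.0397, 3.3066]  P^+=[0.2290 0.0169; 0.0169 0.1557]

x_post = [-2.0397, 3.3066]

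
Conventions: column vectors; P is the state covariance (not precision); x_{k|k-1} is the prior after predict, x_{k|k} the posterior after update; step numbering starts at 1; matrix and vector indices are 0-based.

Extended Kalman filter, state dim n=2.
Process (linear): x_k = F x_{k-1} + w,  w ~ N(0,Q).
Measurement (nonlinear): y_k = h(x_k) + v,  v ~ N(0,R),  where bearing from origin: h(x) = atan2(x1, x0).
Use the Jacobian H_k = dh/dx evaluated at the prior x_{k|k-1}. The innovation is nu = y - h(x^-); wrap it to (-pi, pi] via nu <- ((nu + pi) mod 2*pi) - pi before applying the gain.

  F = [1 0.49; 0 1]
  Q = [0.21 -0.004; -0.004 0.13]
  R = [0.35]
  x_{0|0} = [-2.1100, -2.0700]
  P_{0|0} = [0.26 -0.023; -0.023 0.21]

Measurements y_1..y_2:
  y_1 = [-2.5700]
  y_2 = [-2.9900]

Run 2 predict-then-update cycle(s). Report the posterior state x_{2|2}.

step 1: x^-=[-3.1243, -2.0700]  P^-=[0.4979 0.0759; 0.0759 0.3400]  H_jac=[0.1474 -0.2224]  S=[0.3727]  K=[0.1516; -0.1729]  nu=[-0.0136]  x^+=[-3.1264, -2.0677]  P^+=[0.4893 0.0857; 0.0857 0.3289]
step 2: x^-=[-4.1395, -2.0677]  P^-=[0.8622 0.2428; 0.2428 0.4589]  H_jac=[0.0966 -0.1933]  S=[0.3661]  K=[0.0992; -0.1783]  nu=[-0.3116]  x^+=[-4.1704, -2.0121]  P^+=[0.8586 0.2493; 0.2493 0.4472]

x_post = [-4.1704, -2.0121]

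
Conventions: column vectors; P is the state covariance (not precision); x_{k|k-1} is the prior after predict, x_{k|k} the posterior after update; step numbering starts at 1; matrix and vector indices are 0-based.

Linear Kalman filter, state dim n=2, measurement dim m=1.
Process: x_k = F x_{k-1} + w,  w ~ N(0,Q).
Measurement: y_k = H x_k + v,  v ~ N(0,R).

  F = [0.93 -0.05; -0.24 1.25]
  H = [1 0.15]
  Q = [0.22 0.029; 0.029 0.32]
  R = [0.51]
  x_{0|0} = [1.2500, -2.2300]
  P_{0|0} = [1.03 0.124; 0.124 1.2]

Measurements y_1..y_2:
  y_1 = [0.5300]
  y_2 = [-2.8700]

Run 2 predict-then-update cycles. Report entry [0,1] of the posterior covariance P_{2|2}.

P_post[0,1] = -0.5382

step 1: x^-=[1.2740, -3.0875]  P^-=[1.1023 -0.1303; -0.1303 2.1799]  S=[1.6223]  K=[0.6674; 0.1213]  nu=[-0.2809]  x^+=[1.0865, -3.1216]  P^+=[0.3796 -0.2616; -0.2616 2.1561]
step 2: x^-=[1.1666, -4.1627]  P^-=[0.5781 -0.4977; -0.4977 3.8677]  S=[1.0258]  K=[0.4908; 0.0804]  nu=[-3.4121]  x^+=[-0.5080, -4.4370]  P^+=[0.3310 -0.5382; -0.5382 3.8610]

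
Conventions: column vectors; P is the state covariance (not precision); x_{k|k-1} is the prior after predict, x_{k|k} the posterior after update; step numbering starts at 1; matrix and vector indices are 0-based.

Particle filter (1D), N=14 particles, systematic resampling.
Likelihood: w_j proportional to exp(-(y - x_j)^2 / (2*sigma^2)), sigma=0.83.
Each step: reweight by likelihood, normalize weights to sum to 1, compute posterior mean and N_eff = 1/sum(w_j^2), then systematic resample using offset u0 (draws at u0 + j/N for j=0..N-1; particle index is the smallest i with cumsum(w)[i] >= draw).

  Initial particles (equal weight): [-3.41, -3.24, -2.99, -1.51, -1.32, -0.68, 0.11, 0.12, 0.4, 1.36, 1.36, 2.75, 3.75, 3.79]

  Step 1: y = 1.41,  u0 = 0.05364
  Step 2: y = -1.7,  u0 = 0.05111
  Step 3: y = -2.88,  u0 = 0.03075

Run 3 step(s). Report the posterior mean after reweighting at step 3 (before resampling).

step 1: w=[0.0000, 0.0000, 0.0000, 0.0006, 0.0013, 0.0123, 0.0857, 0.0874, 0.1394, 0.2918, 0.2918, 0.0794, 0.0055, 0.0048]  mean=1.1155  Neff=4.7342  idx=[6, 7, 8, 8, 9, 9, 9, 9, 10, 10, 10, 10, 11, 11]
step 2: w=[0.3391, 0.3303, 0.1489, 0.1489, 0.0041, 0.0041, 0.0041, 0.0041, 0.0041, 0.0041, 0.0041, 0.0041, 0.0000, 0.0000]  mean=0.2406  Neff=3.7229  idx=[0, 0, 0, 0, 0, 1, 1, 1, 1, 2, 2, 3, 3, 7]
step 3: w=[0.1010, 0.1010, 0.1010, 0.1010, 0.1010, 0.0967, 0.0967, 0.0967, 0.0967, 0.0270, 0.0270, 0.0270, 0.0270, 0.0001]  mean=0.1454  Neff=10.9480  idx=[0, 1, 1, 2, 3, 3, 4, 5, 6, 6, 7, 8, 8, 11]

post_mean = 0.1454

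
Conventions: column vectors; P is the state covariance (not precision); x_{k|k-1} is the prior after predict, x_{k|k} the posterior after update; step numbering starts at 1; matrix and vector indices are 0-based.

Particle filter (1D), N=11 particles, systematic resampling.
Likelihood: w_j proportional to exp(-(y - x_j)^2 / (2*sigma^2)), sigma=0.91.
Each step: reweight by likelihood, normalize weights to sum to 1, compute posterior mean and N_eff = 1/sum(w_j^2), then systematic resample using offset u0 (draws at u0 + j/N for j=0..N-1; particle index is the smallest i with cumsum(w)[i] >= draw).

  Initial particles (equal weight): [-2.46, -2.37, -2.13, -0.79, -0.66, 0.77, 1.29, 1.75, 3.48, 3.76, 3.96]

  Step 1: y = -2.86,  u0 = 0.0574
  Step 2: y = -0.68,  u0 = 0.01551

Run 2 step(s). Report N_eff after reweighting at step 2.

N_eff = 6.2407

step 1: w=[0.3456, 0.3293, 0.2759, 0.0286, 0.0205, 0.0001, 0.0000, 0.0000, 0.0000, 0.0000, 0.0000]  mean=-2.2542  Neff=3.2766  idx=[0, 0, 0, 0, 1, 1, 1, 2, 2, 2, 3]
step 2: w=[0.0499, 0.0499, 0.0499, 0.0499, 0.0602, 0.0602, 0.0602, 0.0949, 0.0949, 0.0949, 0.3353]  mean=-1.7899  Neff=6.2407  idx=[0, 2, 3, 5, 6, 7, 8, 9, 10, 10, 10]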